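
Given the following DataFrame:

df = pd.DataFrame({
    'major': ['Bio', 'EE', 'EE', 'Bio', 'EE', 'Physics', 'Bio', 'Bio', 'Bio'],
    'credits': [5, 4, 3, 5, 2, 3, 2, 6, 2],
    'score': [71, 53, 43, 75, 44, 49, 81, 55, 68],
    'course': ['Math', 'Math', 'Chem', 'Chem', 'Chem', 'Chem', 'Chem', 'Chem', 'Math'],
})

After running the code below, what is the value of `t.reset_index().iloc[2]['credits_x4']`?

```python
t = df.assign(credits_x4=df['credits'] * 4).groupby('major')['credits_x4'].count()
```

1

add column credits_x4 = df['credits'] * 4:
     major  credits  score course  credits_x4
0      Bio        5     71   Math          20
1       EE        4     53   Math          16
2       EE        3     43   Chem          12
3      Bio        5     75   Chem          20
4       EE        2     44   Chem           8
5  Physics        3     49   Chem          12
6      Bio        2     81   Chem           8
7      Bio        6     55   Chem          24
8      Bio        2     68   Math           8
group by major, count of credits_x4:
major
Bio        5
EE         3
Physics    1
Name: credits_x4, dtype: int64
reset_index():
     major  credits_x4
0      Bio           5
1       EE           3
2  Physics           1
Hence 1.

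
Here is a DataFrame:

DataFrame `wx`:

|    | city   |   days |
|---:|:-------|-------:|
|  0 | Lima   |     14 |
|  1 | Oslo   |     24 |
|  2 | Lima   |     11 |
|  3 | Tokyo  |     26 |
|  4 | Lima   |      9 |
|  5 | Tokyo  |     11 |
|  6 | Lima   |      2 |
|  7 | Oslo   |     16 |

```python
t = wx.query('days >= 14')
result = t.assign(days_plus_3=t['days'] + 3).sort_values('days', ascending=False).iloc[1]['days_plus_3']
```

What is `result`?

27

filter rows where days >= 14:
    city  days
0   Lima    14
1   Oslo    24
3  Tokyo    26
7   Oslo    16
add column days_plus_3 = t['days'] + 3:
    city  days  days_plus_3
0   Lima    14           17
1   Oslo    24           27
3  Tokyo    26           29
7   Oslo    16           19
sort by days descending:
    city  days  days_plus_3
3  Tokyo    26           29
1   Oslo    24           27
7   Oslo    16           19
0   Lima    14           17
Finally, value at position 1, column 'days_plus_3' = 27.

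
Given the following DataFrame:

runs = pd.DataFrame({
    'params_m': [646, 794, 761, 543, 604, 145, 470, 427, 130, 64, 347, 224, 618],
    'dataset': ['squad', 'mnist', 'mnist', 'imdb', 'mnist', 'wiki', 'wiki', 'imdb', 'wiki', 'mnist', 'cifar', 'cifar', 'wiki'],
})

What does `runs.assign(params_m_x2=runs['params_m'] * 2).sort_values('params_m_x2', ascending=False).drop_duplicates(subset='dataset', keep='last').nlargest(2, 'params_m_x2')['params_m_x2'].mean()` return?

add column params_m_x2 = runs['params_m'] * 2:
    params_m dataset  params_m_x2
0        646   squad         1292
1        794   mnist         1588
2        761   mnist         1522
3        543    imdb         1086
4        604   mnist         1208
5        145    wiki          290
6        470    wiki          940
7        427    imdb          854
8        130    wiki          260
9         64   mnist          128
10       347   cifar          694
11       224   cifar          448
12       618    wiki         1236
sort by params_m_x2 descending:
    params_m dataset  params_m_x2
1        794   mnist         1588
2        761   mnist         1522
0        646   squad         1292
12       618    wiki         1236
4        604   mnist         1208
3        543    imdb         1086
6        470    wiki          940
7        427    imdb          854
10       347   cifar          694
11       224   cifar          448
5        145    wiki          290
8        130    wiki          260
9         64   mnist          128
drop duplicate dataset (keep=last):
    params_m dataset  params_m_x2
0        646   squad         1292
7        427    imdb          854
11       224   cifar          448
8        130    wiki          260
9         64   mnist          128
take 2 rows with largest params_m_x2:
   params_m dataset  params_m_x2
0       646   squad         1292
7       427    imdb          854
Then the mean of column 'params_m_x2': 1073.0

1073.0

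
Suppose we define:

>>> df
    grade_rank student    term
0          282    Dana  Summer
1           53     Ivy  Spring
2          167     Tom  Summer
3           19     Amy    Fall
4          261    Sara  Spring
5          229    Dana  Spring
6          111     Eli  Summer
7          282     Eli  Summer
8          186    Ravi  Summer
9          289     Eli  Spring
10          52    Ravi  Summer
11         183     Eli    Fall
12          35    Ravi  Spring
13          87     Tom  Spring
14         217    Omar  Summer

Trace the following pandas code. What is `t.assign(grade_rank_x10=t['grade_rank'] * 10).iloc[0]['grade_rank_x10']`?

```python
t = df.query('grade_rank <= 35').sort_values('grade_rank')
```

filter rows where grade_rank <= 35:
    grade_rank student    term
3           19     Amy    Fall
12          35    Ravi  Spring
sort by grade_rank:
    grade_rank student    term
3           19     Amy    Fall
12          35    Ravi  Spring
add column grade_rank_x10 = t['grade_rank'] * 10:
    grade_rank student    term  grade_rank_x10
3           19     Amy    Fall             190
12          35    Ravi  Spring             350
Taking the value at position 0, column 'grade_rank_x10' gives 190.

190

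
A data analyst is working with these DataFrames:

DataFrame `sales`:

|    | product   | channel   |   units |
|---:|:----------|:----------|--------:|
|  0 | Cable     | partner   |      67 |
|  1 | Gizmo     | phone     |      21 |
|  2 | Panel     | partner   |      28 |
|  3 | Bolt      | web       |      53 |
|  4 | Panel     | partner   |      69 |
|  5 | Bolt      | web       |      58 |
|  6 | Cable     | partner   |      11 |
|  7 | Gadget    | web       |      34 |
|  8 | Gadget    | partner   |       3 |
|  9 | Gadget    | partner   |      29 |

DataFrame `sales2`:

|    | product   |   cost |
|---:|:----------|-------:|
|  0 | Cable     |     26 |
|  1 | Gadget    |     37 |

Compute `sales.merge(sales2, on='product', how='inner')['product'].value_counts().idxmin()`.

merge on 'product' (how='inner') → 5 rows:
  product  channel  units  cost
0   Cable  partner     67    26
1   Cable  partner     11    26
2  Gadget      web     34    37
3  Gadget  partner      3    37
4  Gadget  partner     29    37
value_counts of product:
product
Gadget    3
Cable     2
Name: count, dtype: int64
Hence Cable.

Cable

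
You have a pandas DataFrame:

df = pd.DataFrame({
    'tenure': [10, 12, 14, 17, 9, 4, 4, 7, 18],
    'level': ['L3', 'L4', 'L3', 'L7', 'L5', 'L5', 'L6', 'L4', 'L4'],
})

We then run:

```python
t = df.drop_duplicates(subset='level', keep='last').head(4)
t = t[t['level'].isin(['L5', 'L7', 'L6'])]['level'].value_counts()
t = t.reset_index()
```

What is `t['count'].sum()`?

3

drop duplicate level (keep=last):
   tenure level
2      14    L3
3      17    L7
5       4    L5
6       4    L6
8      18    L4
take first 4 rows:
   tenure level
2      14    L3
3      17    L7
5       4    L5
6       4    L6
filter rows where level in ['L5', 'L7', 'L6']:
   tenure level
3      17    L7
5       4    L5
6       4    L6
value_counts of level:
level
L7    1
L5    1
L6    1
Name: count, dtype: int64
reset_index():
  level  count
0    L7      1
1    L5      1
2    L6      1
So sum() = 3.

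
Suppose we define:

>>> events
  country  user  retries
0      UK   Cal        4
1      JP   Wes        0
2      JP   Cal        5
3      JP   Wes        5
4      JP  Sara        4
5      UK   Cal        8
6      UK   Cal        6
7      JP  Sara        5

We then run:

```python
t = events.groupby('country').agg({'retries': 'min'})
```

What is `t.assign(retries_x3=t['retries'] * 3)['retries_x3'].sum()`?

12

group by country, min of retries:
         retries
country         
JP             0
UK             4
add column retries_x3 = t['retries'] * 3:
         retries  retries_x3
country                     
JP             0           0
UK             4          12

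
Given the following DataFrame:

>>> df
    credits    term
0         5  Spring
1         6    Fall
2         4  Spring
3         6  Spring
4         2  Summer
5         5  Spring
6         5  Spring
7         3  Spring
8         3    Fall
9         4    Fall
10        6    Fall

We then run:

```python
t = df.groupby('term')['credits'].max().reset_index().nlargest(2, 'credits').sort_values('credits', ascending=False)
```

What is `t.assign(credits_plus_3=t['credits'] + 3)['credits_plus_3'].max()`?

9

group by term, max of credits:
term
Fall      6
Spring    6
Summer    2
Name: credits, dtype: int64
reset_index():
     term  credits
0    Fall        6
1  Spring        6
2  Summer        2
take 2 rows with largest credits:
     term  credits
0    Fall        6
1  Spring        6
sort by credits descending:
     term  credits
0    Fall        6
1  Spring        6
add column credits_plus_3 = t['credits'] + 3:
     term  credits  credits_plus_3
0    Fall        6               9
1  Spring        6               9
Reading off the max of column 'credits_plus_3', we get 9.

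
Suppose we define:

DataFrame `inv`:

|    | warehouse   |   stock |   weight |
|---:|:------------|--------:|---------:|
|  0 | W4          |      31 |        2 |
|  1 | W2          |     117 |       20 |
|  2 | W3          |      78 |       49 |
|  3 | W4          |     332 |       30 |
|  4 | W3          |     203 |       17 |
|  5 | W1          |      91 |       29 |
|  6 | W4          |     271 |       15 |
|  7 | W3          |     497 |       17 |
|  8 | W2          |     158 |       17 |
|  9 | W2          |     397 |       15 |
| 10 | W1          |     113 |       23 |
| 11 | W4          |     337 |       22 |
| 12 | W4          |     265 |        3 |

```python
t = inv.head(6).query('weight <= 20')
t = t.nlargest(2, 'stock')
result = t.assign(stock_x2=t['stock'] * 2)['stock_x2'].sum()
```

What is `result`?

take first 6 rows:
  warehouse  stock  weight
0        W4     31       2
1        W2    117      20
2        W3     78      49
3        W4    332      30
4        W3    203      17
5        W1     91      29
filter rows where weight <= 20:
  warehouse  stock  weight
0        W4     31       2
1        W2    117      20
4        W3    203      17
take 2 rows with largest stock:
  warehouse  stock  weight
4        W3    203      17
1        W2    117      20
add column stock_x2 = t['stock'] * 2:
  warehouse  stock  weight  stock_x2
4        W3    203      17       406
1        W2    117      20       234

640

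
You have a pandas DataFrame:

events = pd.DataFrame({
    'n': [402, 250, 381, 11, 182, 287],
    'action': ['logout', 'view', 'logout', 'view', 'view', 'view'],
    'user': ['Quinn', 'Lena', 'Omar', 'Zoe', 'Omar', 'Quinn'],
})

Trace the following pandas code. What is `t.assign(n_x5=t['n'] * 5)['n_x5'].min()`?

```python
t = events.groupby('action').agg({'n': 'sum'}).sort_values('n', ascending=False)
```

3650

group by action, sum of n:
          n
action     
logout  783
view    730
sort by n descending:
          n
action     
logout  783
view    730
add column n_x5 = t['n'] * 5:
          n  n_x5
action           
logout  783  3915
view    730  3650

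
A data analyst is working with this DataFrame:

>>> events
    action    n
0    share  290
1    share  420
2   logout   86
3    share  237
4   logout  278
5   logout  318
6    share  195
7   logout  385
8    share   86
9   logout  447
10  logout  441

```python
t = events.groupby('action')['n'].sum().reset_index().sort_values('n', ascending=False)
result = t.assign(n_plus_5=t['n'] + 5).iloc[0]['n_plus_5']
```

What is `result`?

group by action, sum of n:
action
logout    1955
share     1228
Name: n, dtype: int64
reset_index():
   action     n
0  logout  1955
1   share  1228
sort by n descending:
   action     n
0  logout  1955
1   share  1228
add column n_plus_5 = t['n'] + 5:
   action     n  n_plus_5
0  logout  1955      1960
1   share  1228      1233
Taking the value at position 0, column 'n_plus_5' gives 1960.

1960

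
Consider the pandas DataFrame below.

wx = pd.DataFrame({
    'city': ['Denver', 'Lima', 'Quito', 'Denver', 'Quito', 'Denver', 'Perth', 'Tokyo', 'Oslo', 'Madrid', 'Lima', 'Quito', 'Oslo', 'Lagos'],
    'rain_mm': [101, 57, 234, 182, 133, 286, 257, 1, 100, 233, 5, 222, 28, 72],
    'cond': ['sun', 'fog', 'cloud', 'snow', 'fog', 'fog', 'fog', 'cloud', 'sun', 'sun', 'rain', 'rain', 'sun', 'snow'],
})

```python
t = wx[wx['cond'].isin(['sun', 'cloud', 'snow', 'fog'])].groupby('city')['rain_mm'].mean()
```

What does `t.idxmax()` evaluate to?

filter rows where cond in ['sun', 'cloud', 'snow', 'fog']:
      city  rain_mm   cond
0   Denver      101    sun
1     Lima       57    fog
2    Quito      234  cloud
3   Denver      182   snow
4    Quito      133    fog
5   Denver      286    fog
6    Perth      257    fog
7    Tokyo        1  cloud
8     Oslo      100    sun
9   Madrid      233    sun
12    Oslo       28    sun
13   Lagos       72   snow
group by city, mean of rain_mm:
city
Denver    189.666667
Lagos      72.000000
Lima       57.000000
Madrid    233.000000
Oslo       64.000000
Perth     257.000000
Quito     183.500000
Tokyo       1.000000
Name: rain_mm, dtype: float64
Taking the label with the largest value gives Perth.

Perth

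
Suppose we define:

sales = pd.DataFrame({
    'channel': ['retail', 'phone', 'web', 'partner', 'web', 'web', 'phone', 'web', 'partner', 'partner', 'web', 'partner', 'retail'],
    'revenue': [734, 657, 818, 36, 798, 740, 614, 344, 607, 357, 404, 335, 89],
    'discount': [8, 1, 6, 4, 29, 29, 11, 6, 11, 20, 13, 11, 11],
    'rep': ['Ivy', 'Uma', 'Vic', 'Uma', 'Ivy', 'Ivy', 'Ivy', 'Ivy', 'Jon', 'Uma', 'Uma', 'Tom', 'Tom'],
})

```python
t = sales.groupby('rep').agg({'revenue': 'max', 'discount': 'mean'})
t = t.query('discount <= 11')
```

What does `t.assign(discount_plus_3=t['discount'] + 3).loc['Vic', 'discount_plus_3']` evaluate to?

9.0

group by rep: max(revenue), mean(discount):
     revenue  discount
rep                   
Ivy      798      16.6
Jon      607      11.0
Tom      335      11.0
Uma      657       9.5
Vic      818       6.0
filter rows where discount <= 11:
     revenue  discount
rep                   
Jon      607      11.0
Tom      335      11.0
Uma      657       9.5
Vic      818       6.0
add column discount_plus_3 = t['discount'] + 3:
     revenue  discount  discount_plus_3
rep                                    
Jon      607      11.0             14.0
Tom      335      11.0             14.0
Uma      657       9.5             12.5
Vic      818       6.0              9.0
value at row 'Vic', column 'discount_plus_3' → 9.0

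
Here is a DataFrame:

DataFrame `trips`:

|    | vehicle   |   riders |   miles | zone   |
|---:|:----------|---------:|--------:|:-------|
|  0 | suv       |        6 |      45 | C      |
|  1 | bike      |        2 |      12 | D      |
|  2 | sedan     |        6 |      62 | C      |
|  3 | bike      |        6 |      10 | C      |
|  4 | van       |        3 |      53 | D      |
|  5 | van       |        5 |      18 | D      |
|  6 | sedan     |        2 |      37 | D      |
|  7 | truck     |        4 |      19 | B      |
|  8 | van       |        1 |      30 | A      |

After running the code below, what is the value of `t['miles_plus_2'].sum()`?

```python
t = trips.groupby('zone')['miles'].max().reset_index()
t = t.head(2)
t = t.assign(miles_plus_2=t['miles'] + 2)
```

group by zone, max of miles:
zone
A    30
B    19
C    62
D    53
Name: miles, dtype: int64
reset_index():
  zone  miles
0    A     30
1    B     19
2    C     62
3    D     53
take first 2 rows:
  zone  miles
0    A     30
1    B     19
add column miles_plus_2 = t['miles'] + 2:
  zone  miles  miles_plus_2
0    A     30            32
1    B     19            21
So sum() = 53.

53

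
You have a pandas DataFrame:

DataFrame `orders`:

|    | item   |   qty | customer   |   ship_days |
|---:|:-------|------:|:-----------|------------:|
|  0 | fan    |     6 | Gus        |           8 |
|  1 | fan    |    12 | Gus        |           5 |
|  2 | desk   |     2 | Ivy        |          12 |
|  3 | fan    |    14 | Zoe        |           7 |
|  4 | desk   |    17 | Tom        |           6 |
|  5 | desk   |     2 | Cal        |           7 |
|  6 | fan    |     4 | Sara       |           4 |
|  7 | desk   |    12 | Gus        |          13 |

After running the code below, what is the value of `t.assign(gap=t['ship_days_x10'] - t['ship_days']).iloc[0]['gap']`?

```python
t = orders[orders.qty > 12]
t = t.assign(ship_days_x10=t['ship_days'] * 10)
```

filter rows where qty > 12:
   item  qty customer  ship_days
3   fan   14      Zoe          7
4  desk   17      Tom          6
add column ship_days_x10 = t['ship_days'] * 10:
   item  qty customer  ship_days  ship_days_x10
3   fan   14      Zoe          7             70
4  desk   17      Tom          6             60
add column gap = t['ship_days_x10'] - t['ship_days']:
   item  qty customer  ship_days  ship_days_x10  gap
3   fan   14      Zoe          7             70   63
4  desk   17      Tom          6             60   54
The value at position 0, column 'gap' is 63.

63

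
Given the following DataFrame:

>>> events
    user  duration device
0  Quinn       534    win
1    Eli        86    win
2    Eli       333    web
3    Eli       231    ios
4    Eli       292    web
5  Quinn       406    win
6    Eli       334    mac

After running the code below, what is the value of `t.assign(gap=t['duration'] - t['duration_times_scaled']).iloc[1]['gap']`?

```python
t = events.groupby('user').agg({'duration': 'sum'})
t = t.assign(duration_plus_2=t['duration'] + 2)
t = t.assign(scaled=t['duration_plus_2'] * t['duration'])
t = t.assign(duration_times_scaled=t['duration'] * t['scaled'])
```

group by user, sum of duration:
       duration
user           
Eli        1276
Quinn       940
add column duration_plus_2 = t['duration'] + 2:
       duration  duration_plus_2
user                            
Eli        1276             1278
Quinn       940              942
add column scaled = t['duration_plus_2'] * t['duration']:
       duration  duration_plus_2   scaled
user                                     
Eli        1276             1278  1630728
Quinn       940              942   885480
add column duration_times_scaled = t['duration'] * t['scaled']:
       duration  duration_plus_2   scaled  duration_times_scaled
user                                                            
Eli        1276             1278  1630728             2080808928
Quinn       940              942   885480              832351200
add column gap = t['duration'] - t['duration_times_scaled']:
       duration  duration_plus_2   scaled  duration_times_scaled         gap
user                                                                        
Eli        1276             1278  1630728             2080808928 -2080807652
Quinn       940              942   885480              832351200  -832350260
Hence -832350260.

-832350260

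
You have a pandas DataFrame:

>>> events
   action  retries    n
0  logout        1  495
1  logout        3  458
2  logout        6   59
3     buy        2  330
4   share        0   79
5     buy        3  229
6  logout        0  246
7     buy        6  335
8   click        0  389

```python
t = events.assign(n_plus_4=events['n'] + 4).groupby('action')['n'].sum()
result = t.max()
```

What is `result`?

1258

add column n_plus_4 = events['n'] + 4:
   action  retries    n  n_plus_4
0  logout        1  495       499
1  logout        3  458       462
2  logout        6   59        63
3     buy        2  330       334
4   share        0   79        83
5     buy        3  229       233
6  logout        0  246       250
7     buy        6  335       339
8   click        0  389       393
group by action, sum of n:
action
buy        894
click      389
logout    1258
share       79
Name: n, dtype: int64
Taking the max of the resulting series gives 1258.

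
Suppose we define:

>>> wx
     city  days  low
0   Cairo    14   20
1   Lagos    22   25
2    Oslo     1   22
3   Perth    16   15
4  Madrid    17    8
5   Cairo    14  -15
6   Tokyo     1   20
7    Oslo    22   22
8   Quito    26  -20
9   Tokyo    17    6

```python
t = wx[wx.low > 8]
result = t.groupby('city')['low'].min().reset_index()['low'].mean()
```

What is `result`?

filter rows where low > 8:
    city  days  low
0  Cairo    14   20
1  Lagos    22   25
2   Oslo     1   22
3  Perth    16   15
6  Tokyo     1   20
7   Oslo    22   22
group by city, min of low:
city
Cairo    20
Lagos    25
Oslo     22
Perth    15
Tokyo    20
Name: low, dtype: int64
reset_index():
    city  low
0  Cairo   20
1  Lagos   25
2   Oslo   22
3  Perth   15
4  Tokyo   20

20.4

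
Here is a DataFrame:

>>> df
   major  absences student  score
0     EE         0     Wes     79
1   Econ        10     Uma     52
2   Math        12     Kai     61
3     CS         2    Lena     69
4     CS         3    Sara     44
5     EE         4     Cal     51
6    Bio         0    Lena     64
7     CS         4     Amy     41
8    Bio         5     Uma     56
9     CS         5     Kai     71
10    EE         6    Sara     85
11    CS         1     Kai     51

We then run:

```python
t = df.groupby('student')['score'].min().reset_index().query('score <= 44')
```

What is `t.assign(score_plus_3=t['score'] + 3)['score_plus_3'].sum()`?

91

group by student, min of score:
student
Amy     41
Cal     51
Kai     51
Lena    64
Sara    44
Uma     52
Wes     79
Name: score, dtype: int64
reset_index():
  student  score
0     Amy     41
1     Cal     51
2     Kai     51
3    Lena     64
4    Sara     44
5     Uma     52
6     Wes     79
filter rows where score <= 44:
  student  score
0     Amy     41
4    Sara     44
add column score_plus_3 = t['score'] + 3:
  student  score  score_plus_3
0     Amy     41            44
4    Sara     44            47
Reading off the sum of column 'score_plus_3', we get 91.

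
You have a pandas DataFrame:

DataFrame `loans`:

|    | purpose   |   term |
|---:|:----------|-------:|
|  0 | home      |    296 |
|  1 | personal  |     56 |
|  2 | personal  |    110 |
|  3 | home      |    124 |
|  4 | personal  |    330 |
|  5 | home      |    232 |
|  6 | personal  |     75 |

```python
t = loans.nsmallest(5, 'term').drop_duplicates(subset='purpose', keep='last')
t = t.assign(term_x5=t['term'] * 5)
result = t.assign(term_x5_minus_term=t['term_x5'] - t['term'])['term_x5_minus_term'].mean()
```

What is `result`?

take 5 rows with smallest term:
    purpose  term
1  personal    56
6  personal    75
2  personal   110
3      home   124
5      home   232
drop duplicate purpose (keep=last):
    purpose  term
2  personal   110
5      home   232
add column term_x5 = t['term'] * 5:
    purpose  term  term_x5
2  personal   110      550
5      home   232     1160
add column term_x5_minus_term = t['term_x5'] - t['term']:
    purpose  term  term_x5  term_x5_minus_term
2  personal   110      550                 440
5      home   232     1160                 928
Taking the mean of column 'term_x5_minus_term' gives 684.0.

684.0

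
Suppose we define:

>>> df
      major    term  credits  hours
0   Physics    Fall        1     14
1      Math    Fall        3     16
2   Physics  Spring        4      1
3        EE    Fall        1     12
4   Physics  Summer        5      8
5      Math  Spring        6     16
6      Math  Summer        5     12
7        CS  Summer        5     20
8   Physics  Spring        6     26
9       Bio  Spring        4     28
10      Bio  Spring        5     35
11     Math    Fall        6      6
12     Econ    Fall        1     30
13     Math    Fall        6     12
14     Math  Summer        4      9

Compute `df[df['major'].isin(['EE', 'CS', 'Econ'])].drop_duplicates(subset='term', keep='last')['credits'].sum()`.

filter rows where major in ['EE', 'CS', 'Econ']:
   major    term  credits  hours
3     EE    Fall        1     12
7     CS  Summer        5     20
12  Econ    Fall        1     30
drop duplicate term (keep=last):
   major    term  credits  hours
7     CS  Summer        5     20
12  Econ    Fall        1     30
So sum() = 6.

6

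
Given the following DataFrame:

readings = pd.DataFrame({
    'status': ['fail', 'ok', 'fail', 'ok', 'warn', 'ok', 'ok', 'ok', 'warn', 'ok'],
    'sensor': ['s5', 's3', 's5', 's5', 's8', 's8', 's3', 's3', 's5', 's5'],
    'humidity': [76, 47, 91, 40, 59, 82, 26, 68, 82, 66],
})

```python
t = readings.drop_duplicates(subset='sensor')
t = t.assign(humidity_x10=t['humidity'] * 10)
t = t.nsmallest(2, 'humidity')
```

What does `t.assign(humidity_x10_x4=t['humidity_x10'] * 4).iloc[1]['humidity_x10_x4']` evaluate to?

2360

drop duplicate sensor (keep=first):
  status sensor  humidity
0   fail     s5        76
1     ok     s3        47
4   warn     s8        59
add column humidity_x10 = t['humidity'] * 10:
  status sensor  humidity  humidity_x10
0   fail     s5        76           760
1     ok     s3        47           470
4   warn     s8        59           590
take 2 rows with smallest humidity:
  status sensor  humidity  humidity_x10
1     ok     s3        47           470
4   warn     s8        59           590
add column humidity_x10_x4 = t['humidity_x10'] * 4:
  status sensor  humidity  humidity_x10  humidity_x10_x4
1     ok     s3        47           470             1880
4   warn     s8        59           590             2360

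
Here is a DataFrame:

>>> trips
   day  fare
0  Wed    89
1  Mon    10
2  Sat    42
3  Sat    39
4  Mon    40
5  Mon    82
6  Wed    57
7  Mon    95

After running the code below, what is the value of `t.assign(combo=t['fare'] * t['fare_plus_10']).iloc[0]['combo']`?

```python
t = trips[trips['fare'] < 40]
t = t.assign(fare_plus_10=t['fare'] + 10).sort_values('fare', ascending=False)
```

filter rows where fare < 40:
   day  fare
1  Mon    10
3  Sat    39
add column fare_plus_10 = t['fare'] + 10:
   day  fare  fare_plus_10
1  Mon    10            20
3  Sat    39            49
sort by fare descending:
   day  fare  fare_plus_10
3  Sat    39            49
1  Mon    10            20
add column combo = t['fare'] * t['fare_plus_10']:
   day  fare  fare_plus_10  combo
3  Sat    39            49   1911
1  Mon    10            20    200
value at position 0, column 'combo' → 1911

1911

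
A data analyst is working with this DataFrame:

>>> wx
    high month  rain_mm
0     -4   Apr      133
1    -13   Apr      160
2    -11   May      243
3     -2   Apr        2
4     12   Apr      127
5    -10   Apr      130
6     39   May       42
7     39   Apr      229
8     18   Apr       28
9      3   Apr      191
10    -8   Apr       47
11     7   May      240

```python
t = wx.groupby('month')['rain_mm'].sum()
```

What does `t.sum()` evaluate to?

group by month, sum of rain_mm:
month
Apr    1047
May     525
Name: rain_mm, dtype: int64
Then the sum of the resulting series: 1572

1572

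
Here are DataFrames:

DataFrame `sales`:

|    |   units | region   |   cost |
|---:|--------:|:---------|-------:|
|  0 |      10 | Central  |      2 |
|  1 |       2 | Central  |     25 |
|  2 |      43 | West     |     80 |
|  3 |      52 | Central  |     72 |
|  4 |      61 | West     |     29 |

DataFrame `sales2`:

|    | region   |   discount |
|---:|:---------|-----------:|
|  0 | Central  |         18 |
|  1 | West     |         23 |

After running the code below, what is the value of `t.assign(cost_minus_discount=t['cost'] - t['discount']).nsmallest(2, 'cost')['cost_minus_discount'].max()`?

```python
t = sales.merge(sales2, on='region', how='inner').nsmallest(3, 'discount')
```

7

merge on 'region' (how='inner') → 5 rows:
   units   region  cost  discount
0     10  Central     2        18
1      2  Central    25        18
2     43     West    80        23
3     52  Central    72        18
4     61     West    29        23
take 3 rows with smallest discount:
   units   region  cost  discount
0     10  Central     2        18
1      2  Central    25        18
3     52  Central    72        18
add column cost_minus_discount = t['cost'] - t['discount']:
   units   region  cost  discount  cost_minus_discount
0     10  Central     2        18                  -16
1      2  Central    25        18                    7
3     52  Central    72        18                   54
take 2 rows with smallest cost:
   units   region  cost  discount  cost_minus_discount
0     10  Central     2        18                  -16
1      2  Central    25        18                    7
Hence 7.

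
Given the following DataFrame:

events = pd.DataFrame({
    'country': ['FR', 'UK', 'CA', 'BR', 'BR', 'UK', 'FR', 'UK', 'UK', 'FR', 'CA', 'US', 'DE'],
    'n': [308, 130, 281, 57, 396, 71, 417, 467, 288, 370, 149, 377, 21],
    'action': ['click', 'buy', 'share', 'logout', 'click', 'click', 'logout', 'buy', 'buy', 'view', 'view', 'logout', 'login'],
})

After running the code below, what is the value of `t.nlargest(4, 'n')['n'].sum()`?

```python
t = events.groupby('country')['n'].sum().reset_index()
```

group by country, sum of n:
country
BR     453
CA     430
DE      21
FR    1095
UK     956
US     377
Name: n, dtype: int64
reset_index():
  country     n
0      BR   453
1      CA   430
2      DE    21
3      FR  1095
4      UK   956
5      US   377
take 4 rows with largest n:
  country     n
3      FR  1095
4      UK   956
0      BR   453
1      CA   430
So sum() = 2934.

2934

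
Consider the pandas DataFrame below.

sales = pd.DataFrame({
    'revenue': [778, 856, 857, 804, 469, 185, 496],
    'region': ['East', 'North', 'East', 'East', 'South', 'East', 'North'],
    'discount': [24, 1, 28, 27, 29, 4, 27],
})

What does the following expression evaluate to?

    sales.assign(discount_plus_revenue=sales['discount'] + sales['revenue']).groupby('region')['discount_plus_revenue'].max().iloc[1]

857

add column discount_plus_revenue = sales['discount'] + sales['revenue']:
   revenue region  discount  discount_plus_revenue
0      778   East        24                    802
1      856  North         1                    857
2      857   East        28                    885
3      804   East        27                    831
4      469  South        29                    498
5      185   East         4                    189
6      496  North        27                    523
group by region, max of discount_plus_revenue:
region
East     885
North    857
South    498
Name: discount_plus_revenue, dtype: int64
Finally, value at position 1 = 857.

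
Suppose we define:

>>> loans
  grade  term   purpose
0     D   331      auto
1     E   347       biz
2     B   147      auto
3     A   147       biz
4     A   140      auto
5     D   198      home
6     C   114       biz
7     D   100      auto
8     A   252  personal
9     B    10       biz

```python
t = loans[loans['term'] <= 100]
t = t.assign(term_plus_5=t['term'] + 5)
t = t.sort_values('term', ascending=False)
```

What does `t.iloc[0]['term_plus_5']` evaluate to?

105

filter rows where term <= 100:
  grade  term purpose
7     D   100    auto
9     B    10     biz
add column term_plus_5 = t['term'] + 5:
  grade  term purpose  term_plus_5
7     D   100    auto          105
9     B    10     biz           15
sort by term descending:
  grade  term purpose  term_plus_5
7     D   100    auto          105
9     B    10     biz           15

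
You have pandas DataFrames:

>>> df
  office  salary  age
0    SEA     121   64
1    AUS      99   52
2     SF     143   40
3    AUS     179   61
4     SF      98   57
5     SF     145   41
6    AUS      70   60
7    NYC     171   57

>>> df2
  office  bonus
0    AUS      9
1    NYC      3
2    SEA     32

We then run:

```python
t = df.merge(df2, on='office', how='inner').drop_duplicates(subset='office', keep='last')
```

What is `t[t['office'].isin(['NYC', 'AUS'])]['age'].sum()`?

merge on 'office' (how='inner') → 5 rows:
  office  salary  age  bonus
0    SEA     121   64     32
1    AUS      99   52      9
2    AUS     179   61      9
3    AUS      70   60      9
4    NYC     171   57      3
drop duplicate office (keep=last):
  office  salary  age  bonus
0    SEA     121   64     32
3    AUS      70   60      9
4    NYC     171   57      3
filter rows where office in ['NYC', 'AUS']:
  office  salary  age  bonus
3    AUS      70   60      9
4    NYC     171   57      3
Finally, sum of column 'age' = 117.

117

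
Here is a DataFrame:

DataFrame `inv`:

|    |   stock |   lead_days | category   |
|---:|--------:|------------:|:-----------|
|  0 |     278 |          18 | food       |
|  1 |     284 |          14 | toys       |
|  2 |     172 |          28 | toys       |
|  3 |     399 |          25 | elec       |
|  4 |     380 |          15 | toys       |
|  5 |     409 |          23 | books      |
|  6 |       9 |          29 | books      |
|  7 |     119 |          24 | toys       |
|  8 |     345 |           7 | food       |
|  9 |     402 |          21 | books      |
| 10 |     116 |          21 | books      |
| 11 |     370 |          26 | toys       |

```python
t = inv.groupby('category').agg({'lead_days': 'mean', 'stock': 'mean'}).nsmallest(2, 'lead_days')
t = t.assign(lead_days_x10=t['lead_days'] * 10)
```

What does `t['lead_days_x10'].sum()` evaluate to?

group by category: mean(lead_days), mean(stock):
          lead_days  stock
category                  
books          23.5  234.0
elec           25.0  399.0
food           12.5  311.5
toys           21.4  265.0
take 2 rows with smallest lead_days:
          lead_days  stock
category                  
food           12.5  311.5
toys           21.4  265.0
add column lead_days_x10 = t['lead_days'] * 10:
          lead_days  stock  lead_days_x10
category                                 
food           12.5  311.5          125.0
toys           21.4  265.0          214.0
The sum of column 'lead_days_x10' is 339.0.

339.0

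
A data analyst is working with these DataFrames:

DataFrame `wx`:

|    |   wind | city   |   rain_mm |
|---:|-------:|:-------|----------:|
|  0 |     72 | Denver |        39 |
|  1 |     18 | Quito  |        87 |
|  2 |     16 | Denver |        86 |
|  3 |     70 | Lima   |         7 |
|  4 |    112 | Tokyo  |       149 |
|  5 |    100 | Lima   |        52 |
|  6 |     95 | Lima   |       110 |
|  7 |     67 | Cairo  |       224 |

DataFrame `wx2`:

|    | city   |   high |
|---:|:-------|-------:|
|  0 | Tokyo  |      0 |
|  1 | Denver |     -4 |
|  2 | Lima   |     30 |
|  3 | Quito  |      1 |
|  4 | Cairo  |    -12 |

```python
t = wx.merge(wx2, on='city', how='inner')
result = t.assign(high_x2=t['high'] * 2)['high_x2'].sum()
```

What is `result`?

142

merge on 'city' (how='inner') → 8 rows:
   wind    city  rain_mm  high
0    72  Denver       39    -4
1    18   Quito       87     1
2    16  Denver       86    -4
3    70    Lima        7    30
4   112   Tokyo      149     0
5   100    Lima       52    30
6    95    Lima      110    30
7    67   Cairo      224   -12
add column high_x2 = t['high'] * 2:
   wind    city  rain_mm  high  high_x2
0    72  Denver       39    -4       -8
1    18   Quito       87     1        2
2    16  Denver       86    -4       -8
3    70    Lima        7    30       60
4   112   Tokyo      149     0        0
5   100    Lima       52    30       60
6    95    Lima      110    30       60
7    67   Cairo      224   -12      -24
Hence 142.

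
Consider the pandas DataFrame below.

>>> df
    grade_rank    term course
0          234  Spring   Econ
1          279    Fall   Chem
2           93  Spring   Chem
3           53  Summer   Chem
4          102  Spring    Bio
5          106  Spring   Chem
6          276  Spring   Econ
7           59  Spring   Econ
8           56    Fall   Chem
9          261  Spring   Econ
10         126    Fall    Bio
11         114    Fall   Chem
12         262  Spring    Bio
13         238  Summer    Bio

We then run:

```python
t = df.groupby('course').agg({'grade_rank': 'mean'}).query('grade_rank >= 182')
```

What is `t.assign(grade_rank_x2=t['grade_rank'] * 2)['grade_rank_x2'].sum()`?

group by course, mean of grade_rank:
        grade_rank
course            
Bio     182.000000
Chem    116.833333
Econ    207.500000
filter rows where grade_rank >= 182:
        grade_rank
course            
Bio          182.0
Econ         207.5
add column grade_rank_x2 = t['grade_rank'] * 2:
        grade_rank  grade_rank_x2
course                           
Bio          182.0          364.0
Econ         207.5          415.0
sum of column 'grade_rank_x2' → 779.0

779.0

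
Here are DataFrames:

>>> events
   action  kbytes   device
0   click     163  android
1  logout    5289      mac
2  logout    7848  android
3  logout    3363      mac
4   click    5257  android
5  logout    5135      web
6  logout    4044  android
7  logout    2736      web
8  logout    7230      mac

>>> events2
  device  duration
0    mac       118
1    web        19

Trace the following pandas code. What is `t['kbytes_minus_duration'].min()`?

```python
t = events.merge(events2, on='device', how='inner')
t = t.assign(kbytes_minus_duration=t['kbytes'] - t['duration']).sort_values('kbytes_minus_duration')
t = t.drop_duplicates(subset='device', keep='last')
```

5116

merge on 'device' (how='inner') → 5 rows:
   action  kbytes device  duration
0  logout    5289    mac       118
1  logout    3363    mac       118
2  logout    5135    web        19
3  logout    2736    web        19
4  logout    7230    mac       118
add column kbytes_minus_duration = t['kbytes'] - t['duration']:
   action  kbytes device  duration  kbytes_minus_duration
0  logout    5289    mac       118                   5171
1  logout    3363    mac       118                   3245
2  logout    5135    web        19                   5116
3  logout    2736    web        19                   2717
4  logout    7230    mac       118                   7112
sort by kbytes_minus_duration:
   action  kbytes device  duration  kbytes_minus_duration
3  logout    2736    web        19                   2717
1  logout    3363    mac       118                   3245
2  logout    5135    web        19                   5116
0  logout    5289    mac       118                   5171
4  logout    7230    mac       118                   7112
drop duplicate device (keep=last):
   action  kbytes device  duration  kbytes_minus_duration
2  logout    5135    web        19                   5116
4  logout    7230    mac       118                   7112
Reading off the min of column 'kbytes_minus_duration', we get 5116.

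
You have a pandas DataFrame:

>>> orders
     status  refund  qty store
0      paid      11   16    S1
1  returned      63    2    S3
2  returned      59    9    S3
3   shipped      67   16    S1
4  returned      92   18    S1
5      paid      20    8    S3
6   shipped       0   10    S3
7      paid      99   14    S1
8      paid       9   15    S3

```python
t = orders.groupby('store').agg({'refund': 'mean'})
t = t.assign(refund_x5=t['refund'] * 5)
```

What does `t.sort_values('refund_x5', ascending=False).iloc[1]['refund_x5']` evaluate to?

group by store, mean of refund:
       refund
store        
S1      67.25
S3      30.20
add column refund_x5 = t['refund'] * 5:
       refund  refund_x5
store                   
S1      67.25     336.25
S3      30.20     151.00
sort by refund_x5 descending:
       refund  refund_x5
store                   
S1      67.25     336.25
S3      30.20     151.00
Taking the value at position 1, column 'refund_x5' gives 151.0.

151.0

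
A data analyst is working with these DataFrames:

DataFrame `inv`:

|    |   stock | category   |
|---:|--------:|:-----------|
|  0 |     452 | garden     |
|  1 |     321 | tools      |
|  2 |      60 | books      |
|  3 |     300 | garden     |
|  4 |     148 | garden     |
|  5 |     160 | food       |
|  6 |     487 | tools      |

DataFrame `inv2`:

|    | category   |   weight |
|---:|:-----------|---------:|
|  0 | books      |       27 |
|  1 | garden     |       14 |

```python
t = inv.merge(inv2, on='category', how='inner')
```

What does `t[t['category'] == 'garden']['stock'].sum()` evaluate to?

900

merge on 'category' (how='inner') → 4 rows:
   stock category  weight
0    452   garden      14
1     60    books      27
2    300   garden      14
3    148   garden      14
filter rows where category == 'garden':
   stock category  weight
0    452   garden      14
2    300   garden      14
3    148   garden      14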